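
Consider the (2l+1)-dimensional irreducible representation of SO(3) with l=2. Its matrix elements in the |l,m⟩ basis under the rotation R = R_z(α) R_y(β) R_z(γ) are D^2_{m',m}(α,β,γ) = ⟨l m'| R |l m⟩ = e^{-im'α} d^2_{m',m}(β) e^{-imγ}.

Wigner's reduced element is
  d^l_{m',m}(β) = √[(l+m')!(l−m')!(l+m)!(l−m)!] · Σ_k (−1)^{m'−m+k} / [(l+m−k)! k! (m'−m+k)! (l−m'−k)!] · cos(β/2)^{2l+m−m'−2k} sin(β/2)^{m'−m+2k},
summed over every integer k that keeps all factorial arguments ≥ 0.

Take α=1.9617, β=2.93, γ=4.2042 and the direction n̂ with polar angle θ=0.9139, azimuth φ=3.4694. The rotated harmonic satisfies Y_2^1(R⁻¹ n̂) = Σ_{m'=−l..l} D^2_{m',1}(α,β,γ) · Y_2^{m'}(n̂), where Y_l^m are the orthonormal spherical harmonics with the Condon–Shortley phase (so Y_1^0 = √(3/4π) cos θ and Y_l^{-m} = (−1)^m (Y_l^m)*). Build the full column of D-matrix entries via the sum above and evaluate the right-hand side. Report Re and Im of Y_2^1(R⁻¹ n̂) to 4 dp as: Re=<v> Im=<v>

Re=-0.2738 Im=-0.2444

Need the full column D^2_{m',1} for m'=−2..2 at α=1.9617, β=2.93, γ=4.2042.
cos(β/2)=0.105599, sin(β/2)=0.994409
d^2_{-2,1}: single k=3 term ⇒ +0.207675;  D = +0.199542-0.057552i
d^2_{-1,1}: k∈[2..3] ⇒ +0.033080 -0.977822 = -0.944742;  D = +0.587932+0.739508i
d^2_{0,1}: k∈[1..2] ⇒ +0.002868 -0.254349 = -0.251481;  D = +0.122370-0.219701i
d^2_{1,1}: k∈[0..1] ⇒ +0.000124 -0.033080 = -0.032956;  D = -0.032730-0.003856i
d^2_{2,1}: single k=0 term ⇒ -0.002342;  D = +0.000633+0.002255i
Y_2^{m'}(θ=0.9139,φ=3.4694) and Σ D·Y over m':
  (+0.1995-0.0576i)·(+0.1920-0.1477i)  (+0.5879+0.7395i)·(-0.3537+0.1203i)  (+0.1224-0.2197i)·(+0.0374+0.0000i)  (-0.0327-0.0039i)·(+0.3537+0.1203i)  (+0.0006+0.0023i)·(+0.1920+0.1477i)
Y_2^1(R⁻¹ n̂) = -0.273825-0.244360i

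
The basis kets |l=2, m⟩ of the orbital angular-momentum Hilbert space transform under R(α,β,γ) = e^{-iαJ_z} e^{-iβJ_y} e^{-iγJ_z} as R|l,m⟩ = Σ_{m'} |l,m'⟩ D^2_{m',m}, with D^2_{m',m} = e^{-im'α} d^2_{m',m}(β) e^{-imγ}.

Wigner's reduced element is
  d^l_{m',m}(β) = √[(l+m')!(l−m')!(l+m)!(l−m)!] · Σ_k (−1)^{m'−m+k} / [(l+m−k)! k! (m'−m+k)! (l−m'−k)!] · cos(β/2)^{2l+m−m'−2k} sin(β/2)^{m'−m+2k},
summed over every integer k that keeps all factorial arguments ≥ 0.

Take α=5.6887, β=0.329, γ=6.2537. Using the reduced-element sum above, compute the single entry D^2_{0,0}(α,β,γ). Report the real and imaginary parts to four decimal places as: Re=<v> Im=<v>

Re=0.8434 Im=0.0000

D^2_{0,0}(5.6887,0.329,6.2537) = e^{-i·0·5.6887}·d^2_{0,0}(0.329)·e^{-i·0·6.2537}. Compute d first:
c=cos(0.329/2)=0.986500, s=sin(0.329/2)=0.163759; N=√[2·2·2·2]=4.000000
The bounds max(0,m−m')=0 and min(l+m,l−m')=2 give 3 terms
  k=0: (−1)^0·4.0000/(4)·0.9865^4·0.1638^0 = +0.947085
  k=1: (−1)^1·4.0000/(1)·0.9865^2·0.1638^2 = -0.104392
  k=2: (−1)^2·4.0000/(4)·0.9865^0·0.1638^4 = +0.000719
d^2_{0,0}(0.329) = +0.947085 -0.104392 +0.000719 = +0.843413
Attach z-rotation phases: D = e^{-i(0)(5.6887)}·(+0.843413)·e^{-i(0)(6.2537)} = +0.843413+0.000000i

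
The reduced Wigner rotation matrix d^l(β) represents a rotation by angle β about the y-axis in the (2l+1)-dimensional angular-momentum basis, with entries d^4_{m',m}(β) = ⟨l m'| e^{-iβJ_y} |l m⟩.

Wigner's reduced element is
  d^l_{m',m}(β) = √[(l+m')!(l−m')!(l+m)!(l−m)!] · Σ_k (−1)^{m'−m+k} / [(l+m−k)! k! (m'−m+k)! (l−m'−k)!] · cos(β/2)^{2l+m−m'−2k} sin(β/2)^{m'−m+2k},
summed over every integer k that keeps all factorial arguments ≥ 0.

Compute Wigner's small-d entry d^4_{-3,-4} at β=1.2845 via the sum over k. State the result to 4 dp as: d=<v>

d^4_{-3,-4}(β=1.2845) via Wigner's sum:
With c≡cos(β/2)=0.800750 and s≡sin(β/2)=0.598999, N=[1·5040·1·40320]^{1/2}=14255.272709
Admissible k: 0..0 (factorial args all ≥0)
  k=0: (−1)^1·14255.2727/(5040)·0.8008^7·0.5990^1 = -0.357643
d^4_{-3,-4}(1.2845) = -0.357643

d=-0.3576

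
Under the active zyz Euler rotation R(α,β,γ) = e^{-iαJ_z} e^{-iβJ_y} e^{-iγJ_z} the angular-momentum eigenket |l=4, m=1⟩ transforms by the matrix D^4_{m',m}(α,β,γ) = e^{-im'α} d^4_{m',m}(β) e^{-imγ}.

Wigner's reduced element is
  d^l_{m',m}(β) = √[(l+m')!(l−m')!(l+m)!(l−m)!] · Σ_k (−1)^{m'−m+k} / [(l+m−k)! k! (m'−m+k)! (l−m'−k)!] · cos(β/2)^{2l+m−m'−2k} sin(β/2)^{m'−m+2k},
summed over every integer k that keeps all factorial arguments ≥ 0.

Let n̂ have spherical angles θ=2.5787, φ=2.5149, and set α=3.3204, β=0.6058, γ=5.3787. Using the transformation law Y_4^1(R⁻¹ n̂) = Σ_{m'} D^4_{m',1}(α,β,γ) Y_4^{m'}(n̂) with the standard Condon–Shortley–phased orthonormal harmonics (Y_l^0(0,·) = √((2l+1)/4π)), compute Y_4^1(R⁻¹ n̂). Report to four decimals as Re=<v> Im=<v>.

Need the full column D^4_{m',1} for m'=−4..4 at α=3.3204, β=0.6058, γ=5.3787.
cos(β/2)=0.954475, sin(β/2)=0.298289
d^4_{-4,1}: single k=5 term ⇒ +0.015367;  D = -0.000751+0.015348i
d^4_{-3,1}: k∈[4..5] ⇒ +0.086922 -0.005094 = +0.081828;  D = -0.010599-0.081139i
d^4_{-2,1}: k∈[3..5] ⇒ +0.297339 -0.043560 +0.000851 = +0.254630;  D = +0.077361+0.242594i
d^4_{-1,1}: k∈[2..5] ⇒ +0.672767 -0.197121 +0.009626 -0.000063 = +0.485209;  D = -0.227283-0.428685i
d^4_{0,1}: k∈[1..4] ⇒ +0.962734 -0.564162 +0.055100 -0.000897 = +0.452775;  D = +0.279856+0.355930i
d^4_{1,1}: k∈[0..3] ⇒ +0.688840 -1.009150 +0.197121 -0.006417 = -0.129607;  D = +0.096952+0.086013i
d^4_{2,1}: k∈[0..2] ⇒ -0.913330 +0.446009 -0.029040 = -0.496361;  D = -0.423969-0.258116i
d^4_{3,1}: k∈[0..1] ⇒ +0.533992 -0.086922 = +0.447070;  D = -0.417128-0.160860i
d^4_{4,1}: single k=0 term ⇒ -0.157337;  D = -0.154528-0.029600i
Y_4^{m'}(θ=2.5787,φ=2.5149) and Σ D·Y over m':
  (-0.0008+0.0153i)·(-0.0289+0.0213i)  (-0.0106-0.0811i)·(-0.0490+0.1532i)  (+0.0774+0.2426i)·(+0.1191+0.3626i)  (-0.2273-0.4287i)·(+0.3470+0.2513i)  (+0.2799+0.3559i)·(-0.0584+0.0000i)  (+0.0970+0.0860i)·(-0.3470+0.2513i)  (-0.4240-0.2581i)·(+0.1191-0.3626i)  (-0.4171-0.1609i)·(+0.0490+0.1532i)  (-0.1545-0.0296i)·(-0.0289-0.0213i)
Y_4^1(R⁻¹ n̂) = -0.244914-0.117975i

Re=-0.2449 Im=-0.1180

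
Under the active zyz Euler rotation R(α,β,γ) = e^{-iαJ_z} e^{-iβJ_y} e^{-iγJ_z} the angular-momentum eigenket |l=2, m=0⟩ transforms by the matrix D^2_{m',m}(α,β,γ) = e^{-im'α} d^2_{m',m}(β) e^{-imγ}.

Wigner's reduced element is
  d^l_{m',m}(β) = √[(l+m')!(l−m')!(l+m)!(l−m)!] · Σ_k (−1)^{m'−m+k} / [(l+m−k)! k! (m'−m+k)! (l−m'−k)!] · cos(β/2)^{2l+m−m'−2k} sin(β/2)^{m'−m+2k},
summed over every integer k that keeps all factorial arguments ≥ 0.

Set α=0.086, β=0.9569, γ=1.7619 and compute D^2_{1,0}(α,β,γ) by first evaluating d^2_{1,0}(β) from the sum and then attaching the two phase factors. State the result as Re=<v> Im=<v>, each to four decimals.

Re=-0.5746 Im=0.0495

First d^2_{1,0}(β=0.9569), then the phase factors e^{-i(1)α} and e^{-i(0)γ}:
With c≡cos(β/2)=0.887710 and s≡sin(β/2)=0.460404, N=[6·1·2·2]^{1/2}=4.898979
Admissible k: 0..1 (factorial args all ≥0)
  k=0: (−1)^1·4.8990/(2)·0.8877^3·0.4604^1 = -0.788910
  k=1: (−1)^2·4.8990/(2)·0.8877^1·0.4604^3 = +0.212209
d^2_{1,0}(0.9569) = -0.788910 +0.212209 = -0.576701
Phases: e^{-i·(1)·0.086}=+0.996304-0.085894i, e^{-i·(0)·1.7619}=+1.000000+0.000000i ⇒ D=-0.574570+0.049535i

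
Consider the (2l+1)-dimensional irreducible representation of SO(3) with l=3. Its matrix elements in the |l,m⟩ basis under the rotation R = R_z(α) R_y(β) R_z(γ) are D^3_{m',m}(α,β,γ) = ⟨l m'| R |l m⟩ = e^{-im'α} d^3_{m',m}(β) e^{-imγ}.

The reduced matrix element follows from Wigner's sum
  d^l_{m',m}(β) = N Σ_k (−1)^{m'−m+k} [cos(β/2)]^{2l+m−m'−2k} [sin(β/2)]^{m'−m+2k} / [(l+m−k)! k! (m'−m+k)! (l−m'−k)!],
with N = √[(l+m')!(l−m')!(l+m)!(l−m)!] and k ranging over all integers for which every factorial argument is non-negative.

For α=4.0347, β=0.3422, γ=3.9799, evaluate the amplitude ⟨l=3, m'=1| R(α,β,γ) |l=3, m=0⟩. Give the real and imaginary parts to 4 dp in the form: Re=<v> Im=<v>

Split into d^3_{1,0}(β=0.3422) × two z-phases.
c=cos(0.3422/2)=0.985398, s=sin(0.3422/2)=0.170266; N=√[24·2·6·6]=41.569219
k∈{0,1,2} keeps every argument non-negative
  k=0: (−1)^1·41.5692/(12)·0.9854^5·0.1703^1 = -0.547997
  k=1: (−1)^2·41.5692/(4)·0.9854^3·0.1703^3 = +0.049083
  k=2: (−1)^3·41.5692/(12)·0.9854^1·0.1703^5 = -0.000488
d^3_{1,0}(0.3422) = -0.547997 +0.049083 -0.000488 = -0.499402
Phases: e^{-i·(1)·4.0347}=-0.626994+0.779024i, e^{-i·(0)·3.9799}=+1.000000+0.000000i ⇒ D=+0.313122-0.389046i

Re=0.3131 Im=-0.3890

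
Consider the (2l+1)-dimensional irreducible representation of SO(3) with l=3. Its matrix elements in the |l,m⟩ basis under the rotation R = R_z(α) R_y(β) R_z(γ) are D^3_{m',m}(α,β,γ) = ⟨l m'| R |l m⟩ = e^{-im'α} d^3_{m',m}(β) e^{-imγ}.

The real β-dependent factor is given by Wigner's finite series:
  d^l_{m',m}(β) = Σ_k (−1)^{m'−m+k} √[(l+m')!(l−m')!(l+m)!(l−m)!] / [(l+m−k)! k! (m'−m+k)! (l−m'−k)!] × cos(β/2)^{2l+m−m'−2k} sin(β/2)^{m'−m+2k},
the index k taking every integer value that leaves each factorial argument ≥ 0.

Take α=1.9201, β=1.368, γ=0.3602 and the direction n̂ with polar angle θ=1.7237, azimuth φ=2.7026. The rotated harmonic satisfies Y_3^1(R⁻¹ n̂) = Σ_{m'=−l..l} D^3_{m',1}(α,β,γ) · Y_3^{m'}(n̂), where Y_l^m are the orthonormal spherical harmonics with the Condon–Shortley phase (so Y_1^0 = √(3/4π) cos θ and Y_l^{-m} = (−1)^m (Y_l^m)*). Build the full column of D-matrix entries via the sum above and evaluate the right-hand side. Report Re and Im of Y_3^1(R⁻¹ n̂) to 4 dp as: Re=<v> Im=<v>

Re=-0.1924 Im=-0.2044

Need the full column D^3_{m',1} for m'=−3..3 at α=1.9201, β=1.368, γ=0.3602.
cos(β/2)=0.775051, sin(β/2)=0.631898
d^3_{-3,1}: single k=4 term ⇒ +0.370933;  D = +0.235457-0.286620i
d^3_{-2,1}: k∈[3..4] ⇒ +0.742956 -0.246926 = +0.496030;  D = -0.467897-0.164675i
d^3_{-1,1}: k∈[2..4] ⇒ +0.864505 -0.766196 +0.063662 = +0.161972;  D = +0.001765+0.161962i
d^3_{0,1}: k∈[1..3] ⇒ +0.612195 -1.220801 +0.270494 = -0.338112;  D = -0.316414+0.119171i
d^3_{1,1}: k∈[0..2] ⇒ +0.216762 -1.152673 +0.574647 = -0.361265;  D = +0.235349+0.274086i
d^3_{2,1}: k∈[0..1] ⇒ -0.558855 +0.742956 = +0.184100;  D = -0.090193+0.160493i
d^3_{3,1}: single k=0 term ⇒ +0.558036;  D = +0.550667+0.090384i
Y_3^{m'}(θ=1.7237,φ=2.7026) and Σ D·Y over m':
  (+0.2355-0.2866i)·(-0.1011-0.3899i)  (-0.4679-0.1647i)·(-0.0971-0.1170i)  (+0.0018+0.1620i)·(+0.2556+0.1200i)  (-0.3164+0.1192i)·(+0.1639+0.0000i)  (+0.2353+0.2741i)·(-0.2556+0.1200i)  (-0.0902+0.1605i)·(-0.0971+0.1170i)  (+0.5507+0.0904i)·(+0.1011-0.3899i)
Y_3^1(R⁻¹ n̂) = -0.192372-0.204439i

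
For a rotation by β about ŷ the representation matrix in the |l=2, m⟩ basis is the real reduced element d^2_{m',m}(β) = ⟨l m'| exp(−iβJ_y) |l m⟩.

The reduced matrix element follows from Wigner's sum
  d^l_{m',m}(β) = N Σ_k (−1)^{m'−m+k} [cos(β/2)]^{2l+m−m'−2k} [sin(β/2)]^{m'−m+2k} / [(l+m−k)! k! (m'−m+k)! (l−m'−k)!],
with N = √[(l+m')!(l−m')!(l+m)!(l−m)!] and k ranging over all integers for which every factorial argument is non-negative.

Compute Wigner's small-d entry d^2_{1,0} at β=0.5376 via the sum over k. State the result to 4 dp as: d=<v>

d^2_{1,0}(β=0.5376) via Wigner's sum:
With c≡cos(β/2)=0.964090 and s≡sin(β/2)=0.265575, N=[6·1·2·2]^{1/2}=4.898979
k∈{0,1} keeps every argument non-negative
  k=0: (−1)^1·4.8990/(2)·0.9641^3·0.2656^1 = -0.582929
  k=1: (−1)^2·4.8990/(2)·0.9641^1·0.2656^3 = +0.044234
d^2_{1,0}(0.5376) = -0.582929 +0.044234 = -0.538695

d=-0.5387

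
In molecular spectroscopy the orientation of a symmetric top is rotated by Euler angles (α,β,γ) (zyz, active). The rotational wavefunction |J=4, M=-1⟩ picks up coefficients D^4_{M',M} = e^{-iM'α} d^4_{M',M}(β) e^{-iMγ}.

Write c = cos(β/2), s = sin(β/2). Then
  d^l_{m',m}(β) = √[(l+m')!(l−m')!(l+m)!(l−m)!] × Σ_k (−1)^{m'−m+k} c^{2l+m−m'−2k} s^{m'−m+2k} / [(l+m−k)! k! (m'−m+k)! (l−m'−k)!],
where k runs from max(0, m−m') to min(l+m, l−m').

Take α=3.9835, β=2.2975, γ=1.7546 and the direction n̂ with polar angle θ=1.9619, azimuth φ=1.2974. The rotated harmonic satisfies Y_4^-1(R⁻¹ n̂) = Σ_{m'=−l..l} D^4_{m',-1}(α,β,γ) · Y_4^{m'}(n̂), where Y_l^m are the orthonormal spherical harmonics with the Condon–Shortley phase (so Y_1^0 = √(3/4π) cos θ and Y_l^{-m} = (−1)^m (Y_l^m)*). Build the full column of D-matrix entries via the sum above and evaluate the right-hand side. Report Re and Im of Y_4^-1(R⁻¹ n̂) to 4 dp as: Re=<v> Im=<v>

Re=-0.1974 Im=0.2672

Need the full column D^4_{m',-1} for m'=−4..4 at α=3.9835, β=2.2975, γ=1.7546.
cos(β/2)=0.409628, sin(β/2)=0.912253
d^4_{-4,-1}: single k=3 term ⇒ +0.065522;  D = +0.026108-0.060096i
d^4_{-3,-1}: k∈[2..3] ⇒ +0.031206 -0.257952 = -0.226746;  D = -0.094949-0.205908i
d^4_{-2,-1}: k∈[1..3] ⇒ +0.007490 -0.185738 +0.614129 = +0.435881;  D = -0.416821-0.127488i
d^4_{-1,-1}: k∈[0..3] ⇒ +0.000793 -0.058974 +0.584979 -0.967097 = -0.440299;  D = -0.376492+0.228291i
d^4_{0,-1}: k∈[0..3] ⇒ -0.007895 +0.234942 -1.165228 +0.963187 = +0.025005;  D = -0.004570+0.024584i
d^4_{1,-1}: k∈[0..3] ⇒ +0.039316 -0.584979 +1.450646 -0.479646 = +0.425336;  D = -0.260143-0.336506i
d^4_{2,-1}: k∈[0..2] ⇒ -0.123825 +0.921194 -0.913759 = -0.116391;  D = -0.116099-0.008232i
d^4_{3,-1}: k∈[0..1] ⇒ +0.257952 -0.767610 = -0.509658;  D = +0.365491-0.355201i
d^4_{4,-1}: single k=0 term ⇒ -0.324967;  D = +0.013720+0.324677i
Y_4^{m'}(θ=1.9619,φ=1.2974) and Σ D·Y over m':
  (+0.0261-0.0601i)·(+0.1485+0.2871i)  (-0.0949-0.2059i)·(+0.2757-0.2572i)  (-0.4168-0.1275i)·(-0.0042-0.0026i)  (-0.3765+0.2283i)·(+0.0893-0.3183i)  (-0.0046+0.0246i)·(-0.0656+0.0000i)  (-0.2601-0.3365i)·(-0.0893-0.3183i)  (-0.1161-0.0082i)·(-0.0042+0.0026i)  (+0.3655-0.3552i)·(-0.2757-0.2572i)  (+0.0137+0.3247i)·(+0.1485-0.2871i)
Y_4^-1(R⁻¹ n̂) = -0.197429+0.267213i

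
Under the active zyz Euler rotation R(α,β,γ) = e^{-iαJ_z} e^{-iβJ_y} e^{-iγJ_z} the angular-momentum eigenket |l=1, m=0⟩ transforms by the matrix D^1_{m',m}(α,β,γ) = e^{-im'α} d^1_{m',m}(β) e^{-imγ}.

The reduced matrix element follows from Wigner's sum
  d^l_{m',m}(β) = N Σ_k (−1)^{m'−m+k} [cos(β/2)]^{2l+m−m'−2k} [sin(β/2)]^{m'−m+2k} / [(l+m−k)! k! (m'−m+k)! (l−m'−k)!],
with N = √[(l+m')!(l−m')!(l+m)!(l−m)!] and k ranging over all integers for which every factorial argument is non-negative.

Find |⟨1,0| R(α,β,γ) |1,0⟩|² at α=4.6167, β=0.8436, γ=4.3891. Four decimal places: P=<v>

First d^1_{0,0}(β=0.8436), then the phase factors e^{-i(0)α} and e^{-i(0)γ}:
Half-angle: c=0.912353, s=0.409403. N=√(1·1·1·1)=1.000000
k∈{0,1} keeps every argument non-negative
  k=0: (−1)^0·1.0000/(1)·0.9124^2·0.4094^0 = +0.832389
  k=1: (−1)^1·1.0000/(1)·0.9124^0·0.4094^2 = -0.167611
d^1_{0,0}(0.8436) = +0.832389 -0.167611 = +0.664778
|D^1_{0,0}|² = |d^1_{0,0}(β)|² = (+0.664778)² = 0.441930 (the z-rotation phases have unit modulus)

P=0.4419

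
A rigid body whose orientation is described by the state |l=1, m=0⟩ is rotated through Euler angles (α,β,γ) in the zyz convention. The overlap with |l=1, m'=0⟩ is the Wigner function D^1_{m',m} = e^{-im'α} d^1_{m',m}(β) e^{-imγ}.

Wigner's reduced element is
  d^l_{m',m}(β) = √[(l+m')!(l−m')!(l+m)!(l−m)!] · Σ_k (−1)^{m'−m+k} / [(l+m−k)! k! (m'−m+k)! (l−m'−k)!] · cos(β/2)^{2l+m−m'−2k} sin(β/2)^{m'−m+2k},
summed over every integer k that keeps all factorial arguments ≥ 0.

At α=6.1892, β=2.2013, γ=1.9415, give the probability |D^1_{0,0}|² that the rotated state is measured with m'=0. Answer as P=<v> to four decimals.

P=0.3476

Split into d^1_{0,0}(β=2.2013) × two z-phases.
With c≡cos(β/2)=0.453017 and s≡sin(β/2)=0.891502, N=[1·1·1·1]^{1/2}=1.000000
Admissible k: 0..1 (factorial args all ≥0)
  k=0: (−1)^0·1.0000/(1)·0.4530^2·0.8915^0 = +0.205224
  k=1: (−1)^1·1.0000/(1)·0.4530^0·0.8915^2 = -0.794776
d^1_{0,0}(2.2013) = +0.205224 -0.794776 = -0.589552
|D^1_{0,0}|² = |d^1_{0,0}(β)|² = (-0.589552)² = 0.347571 (the z-rotation phases have unit modulus)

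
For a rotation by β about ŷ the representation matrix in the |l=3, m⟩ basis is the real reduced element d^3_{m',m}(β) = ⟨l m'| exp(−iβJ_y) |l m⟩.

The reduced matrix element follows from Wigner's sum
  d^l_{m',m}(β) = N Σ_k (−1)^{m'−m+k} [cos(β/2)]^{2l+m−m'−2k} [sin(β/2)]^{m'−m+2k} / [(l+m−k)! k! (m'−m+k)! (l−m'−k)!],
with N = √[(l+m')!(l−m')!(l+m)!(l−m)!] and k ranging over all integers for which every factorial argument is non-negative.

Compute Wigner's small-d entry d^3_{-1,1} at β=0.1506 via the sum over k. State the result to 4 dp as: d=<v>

d=0.0333

d^3_{-1,1}(β=0.1506) via Wigner's sum:
Half-angle: c=0.997166, s=0.075229. N=√(2·24·24·2)=48.000000
The bounds max(0,m−m')=2 and min(l+m,l−m')=4 give 3 terms
  k=2: (−1)^0·48.0000/(8)·0.9972^4·0.0752^2 = +0.033573
  k=3: (−1)^1·48.0000/(6)·0.9972^2·0.0752^4 = -0.000255
  k=4: (−1)^2·48.0000/(48)·0.9972^0·0.0752^6 = +0.000000
d^3_{-1,1}(0.1506) = +0.033573 -0.000255 +0.000000 = +0.033318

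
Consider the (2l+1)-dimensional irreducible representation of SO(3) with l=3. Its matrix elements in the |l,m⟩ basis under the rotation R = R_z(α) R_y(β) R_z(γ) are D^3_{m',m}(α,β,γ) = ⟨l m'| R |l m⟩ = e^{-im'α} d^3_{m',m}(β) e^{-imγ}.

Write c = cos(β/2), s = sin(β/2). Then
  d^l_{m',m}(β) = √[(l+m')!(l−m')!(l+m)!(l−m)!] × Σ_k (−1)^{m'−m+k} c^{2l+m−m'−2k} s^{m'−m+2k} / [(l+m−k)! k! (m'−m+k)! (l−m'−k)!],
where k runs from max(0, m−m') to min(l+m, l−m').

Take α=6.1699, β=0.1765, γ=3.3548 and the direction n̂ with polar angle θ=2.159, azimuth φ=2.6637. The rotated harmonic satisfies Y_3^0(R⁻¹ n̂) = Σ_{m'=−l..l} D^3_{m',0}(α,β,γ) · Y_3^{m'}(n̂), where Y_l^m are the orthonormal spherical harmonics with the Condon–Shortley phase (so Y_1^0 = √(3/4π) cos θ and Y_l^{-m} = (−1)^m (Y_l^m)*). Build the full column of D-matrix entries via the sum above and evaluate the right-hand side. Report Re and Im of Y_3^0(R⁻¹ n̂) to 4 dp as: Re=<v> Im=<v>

Re=0.1706 Im=0.0000

Need the full column D^3_{m',0} for m'=−3..3 at α=6.1699, β=0.1765, γ=3.3548.
cos(β/2)=0.996108, sin(β/2)=0.088135
d^3_{-3,0}: single k=3 term ⇒ +0.003026;  D = +0.002853-0.001009i
d^3_{-2,0}: k∈[2..3] ⇒ +0.041888 -0.000328 = +0.041560;  D = +0.040498-0.009336i
d^3_{-1,0}: k∈[1..3] ⇒ +0.299416 -0.007032 +0.000018 = +0.292402;  D = +0.290528-0.033054i
d^3_{0,0}: k∈[0..3] ⇒ +0.976877 -0.068829 +0.000539 -0.000000 = +0.908586;  D = +0.908586+0.000000i
d^3_{1,0}: k∈[0..2] ⇒ -0.299416 +0.007032 -0.000018 = -0.292402;  D = -0.290528-0.033054i
d^3_{2,0}: k∈[0..1] ⇒ +0.041888 -0.000328 = +0.041560;  D = +0.040498+0.009336i
d^3_{3,0}: single k=0 term ⇒ -0.003026;  D = -0.002853-0.001009i
Y_3^{m'}(θ=2.159,φ=2.6637) and Σ D·Y over m':
  (+0.0029-0.0010i)·(-0.0328-0.2380i)  (+0.0405-0.0093i)·(-0.2264-0.3206i)  (+0.2905-0.0331i)·(-0.1288-0.0667i)  (+0.9086+0.0000i)·(+0.3024+0.0000i)  (-0.2905-0.0331i)·(+0.1288-0.0667i)  (+0.0405+0.0093i)·(-0.2264+0.3206i)  (-0.0029-0.0010i)·(+0.0328-0.2380i)
Y_3^0(R⁻¹ n̂) = +0.170562+0.000000i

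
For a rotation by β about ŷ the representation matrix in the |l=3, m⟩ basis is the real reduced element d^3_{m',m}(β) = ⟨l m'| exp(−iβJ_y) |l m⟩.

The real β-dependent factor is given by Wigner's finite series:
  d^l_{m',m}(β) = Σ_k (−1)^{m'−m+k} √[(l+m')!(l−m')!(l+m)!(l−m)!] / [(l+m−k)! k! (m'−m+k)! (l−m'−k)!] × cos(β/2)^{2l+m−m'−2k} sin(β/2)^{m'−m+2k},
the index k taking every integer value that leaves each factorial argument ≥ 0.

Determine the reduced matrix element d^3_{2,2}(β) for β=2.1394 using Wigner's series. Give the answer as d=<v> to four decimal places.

d^3_{2,2}(β=2.1394) via Wigner's sum:
With c≡cos(β/2)=0.480387 and s≡sin(β/2)=0.877056, N=[120·1·120·1]^{1/2}=120.000000
k: max(0,(2)−(2))=0 … min(3+(2),3−(2))=1
  k=0: (−1)^0·120.0000/(120)·0.4804^6·0.8771^0 = +0.012290
  k=1: (−1)^1·120.0000/(24)·0.4804^4·0.8771^2 = -0.204829
d^3_{2,2}(2.1394) = +0.012290 -0.204829 = -0.192539

d=-0.1925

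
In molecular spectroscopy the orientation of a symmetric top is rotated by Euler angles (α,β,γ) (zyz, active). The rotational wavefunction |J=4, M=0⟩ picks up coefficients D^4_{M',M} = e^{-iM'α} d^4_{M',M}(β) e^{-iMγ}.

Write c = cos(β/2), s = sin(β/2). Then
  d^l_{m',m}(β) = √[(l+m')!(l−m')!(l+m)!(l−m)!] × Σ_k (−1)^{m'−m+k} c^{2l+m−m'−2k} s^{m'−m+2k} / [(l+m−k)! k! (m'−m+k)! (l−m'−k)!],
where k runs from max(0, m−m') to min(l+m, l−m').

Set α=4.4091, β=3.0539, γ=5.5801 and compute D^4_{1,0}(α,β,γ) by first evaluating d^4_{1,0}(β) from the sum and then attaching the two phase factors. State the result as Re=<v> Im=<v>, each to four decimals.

Re=-0.0575 Im=0.1837

First d^4_{1,0}(β=3.0539), then the phase factors e^{-i(1)α} and e^{-i(0)γ}:
Half-angle: c=0.043832, s=0.999039. N=√(120·6·24·24)=643.987578
k: max(0,(0)−(1))=0 … min(4+(0),4−(1))=3
  k=0: (−1)^1·643.9876/(144)·0.0438^7·0.9990^1 = -0.000000
  k=1: (−1)^2·643.9876/(24)·0.0438^5·0.9990^3 = +0.000004
  k=2: (−1)^3·643.9876/(24)·0.0438^3·0.9990^5 = -0.002249
  k=3: (−1)^4·643.9876/(144)·0.0438^1·0.9990^7 = +0.194709
d^4_{1,0}(3.0539) = -0.000000 +0.000004 -0.002249 +0.194709 = +0.192464
D = (-0.298661+0.954359i)·(+0.192464)·(+1.000000+0.000000i) = -0.057482+0.183680i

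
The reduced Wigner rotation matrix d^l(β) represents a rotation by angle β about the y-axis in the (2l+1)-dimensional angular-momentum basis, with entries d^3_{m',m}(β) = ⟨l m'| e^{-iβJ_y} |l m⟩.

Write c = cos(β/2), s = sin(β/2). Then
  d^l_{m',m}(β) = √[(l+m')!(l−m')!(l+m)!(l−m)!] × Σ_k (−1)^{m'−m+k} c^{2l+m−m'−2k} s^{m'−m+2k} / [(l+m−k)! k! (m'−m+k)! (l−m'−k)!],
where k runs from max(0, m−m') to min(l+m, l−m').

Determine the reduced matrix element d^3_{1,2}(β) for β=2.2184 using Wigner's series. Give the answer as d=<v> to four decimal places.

d=-0.3514

d^3_{1,2}(β=2.2184) via Wigner's sum:
With c≡cos(β/2)=0.445378 and s≡sin(β/2)=0.895343, N=[24·2·120·1]^{1/2}=75.894664
k: max(0,(2)−(1))=1 … min(3+(2),3−(1))=2
  k=1: (−1)^0·75.8947/(24)·0.4454^5·0.8953^1 = +0.049617
  k=2: (−1)^1·75.8947/(12)·0.4454^3·0.8953^3 = -0.401037
d^3_{1,2}(2.2184) = +0.049617 -0.401037 = -0.351419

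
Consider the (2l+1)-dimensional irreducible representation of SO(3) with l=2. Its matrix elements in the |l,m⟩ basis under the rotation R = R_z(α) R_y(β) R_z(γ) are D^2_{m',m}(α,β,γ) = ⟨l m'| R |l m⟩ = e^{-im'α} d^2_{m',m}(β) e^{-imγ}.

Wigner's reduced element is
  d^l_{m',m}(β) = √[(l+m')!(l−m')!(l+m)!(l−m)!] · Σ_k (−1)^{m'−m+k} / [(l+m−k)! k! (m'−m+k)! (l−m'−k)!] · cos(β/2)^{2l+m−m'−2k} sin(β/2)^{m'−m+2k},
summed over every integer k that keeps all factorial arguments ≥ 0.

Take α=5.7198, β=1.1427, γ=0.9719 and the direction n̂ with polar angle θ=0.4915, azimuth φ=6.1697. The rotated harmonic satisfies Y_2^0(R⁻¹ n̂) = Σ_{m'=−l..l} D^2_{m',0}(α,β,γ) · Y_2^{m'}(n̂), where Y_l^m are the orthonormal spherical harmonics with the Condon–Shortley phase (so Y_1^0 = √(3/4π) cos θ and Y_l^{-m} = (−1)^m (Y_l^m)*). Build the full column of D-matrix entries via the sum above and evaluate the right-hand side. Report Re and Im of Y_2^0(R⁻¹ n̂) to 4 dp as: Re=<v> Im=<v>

Re=0.2206 Im=0.0000

Need the full column D^2_{m',0} for m'=−2..2 at α=5.7198, β=1.1427, γ=0.9719.
cos(β/2)=0.841172, sin(β/2)=0.540768
d^2_{-2,0}: single k=2 term ⇒ +0.506836;  D = +0.217726-0.457688i
d^2_{-1,0}: k∈[1..2] ⇒ +0.788389 -0.325832 = +0.462557;  D = +0.391070-0.247029i
d^2_{0,0}: k∈[0..2] ⇒ +0.500655 -0.827659 +0.085515 = -0.241489;  D = -0.241489+0.000000i
d^2_{1,0}: k∈[0..1] ⇒ -0.788389 +0.325832 = -0.462557;  D = -0.391070-0.247029i
d^2_{2,0}: single k=0 term ⇒ +0.506836;  D = +0.217726+0.457688i
Y_2^{m'}(θ=0.4915,φ=6.1697) and Σ D·Y over m':
  (+0.2177-0.4577i)·(+0.0838+0.0194i)  (+0.3911-0.2470i)·(+0.3194+0.0364i)  (-0.2415+0.0000i)·(+0.4200+0.0000i)  (-0.3911-0.2470i)·(-0.3194+0.0364i)  (+0.2177+0.4577i)·(+0.0838-0.0194i)
Y_2^0(R⁻¹ n̂) = +0.220573+0.000000i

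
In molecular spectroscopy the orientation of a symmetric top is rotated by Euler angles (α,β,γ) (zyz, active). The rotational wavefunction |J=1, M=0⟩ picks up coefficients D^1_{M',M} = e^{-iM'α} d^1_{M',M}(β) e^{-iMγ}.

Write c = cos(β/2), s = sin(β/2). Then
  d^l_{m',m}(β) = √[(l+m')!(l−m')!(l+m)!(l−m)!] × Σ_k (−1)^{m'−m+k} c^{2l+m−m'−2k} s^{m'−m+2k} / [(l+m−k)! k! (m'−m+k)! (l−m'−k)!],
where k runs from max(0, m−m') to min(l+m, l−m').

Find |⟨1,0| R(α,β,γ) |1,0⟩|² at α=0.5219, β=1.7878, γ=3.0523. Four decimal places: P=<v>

P=0.0464

D^1_{0,0}(0.5219,1.7878,3.0523) = e^{-i·0·0.5219}·d^1_{0,0}(1.7878)·e^{-i·0·3.0523}. Compute d first:
With c≡cos(β/2)=0.626377 and s≡sin(β/2)=0.779521, N=[1·1·1·1]^{1/2}=1.000000
Admissible k: 0..1 (factorial args all ≥0)
  k=0: (−1)^0·1.0000/(1)·0.6264^2·0.7795^0 = +0.392348
  k=1: (−1)^1·1.0000/(1)·0.6264^0·0.7795^2 = -0.607652
d^1_{0,0}(1.7878) = +0.392348 -0.607652 = -0.215305
|D^1_{0,0}|² = |d^1_{0,0}(β)|² = (-0.215305)² = 0.046356 (the z-rotation phases have unit modulus)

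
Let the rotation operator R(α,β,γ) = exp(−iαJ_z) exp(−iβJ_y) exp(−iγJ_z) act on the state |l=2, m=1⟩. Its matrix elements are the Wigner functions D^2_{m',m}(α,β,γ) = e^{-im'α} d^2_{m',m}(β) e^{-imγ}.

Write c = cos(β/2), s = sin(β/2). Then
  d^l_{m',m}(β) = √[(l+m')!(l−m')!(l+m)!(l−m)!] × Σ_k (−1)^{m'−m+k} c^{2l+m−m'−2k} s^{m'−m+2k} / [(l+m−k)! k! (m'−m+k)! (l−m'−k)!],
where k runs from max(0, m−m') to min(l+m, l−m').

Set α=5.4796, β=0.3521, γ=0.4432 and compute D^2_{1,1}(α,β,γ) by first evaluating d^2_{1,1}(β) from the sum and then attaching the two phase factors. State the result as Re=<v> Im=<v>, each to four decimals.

D^2_{1,1}(5.4796,0.3521,0.4432) = e^{-i·1·5.4796}·d^2_{1,1}(0.3521)·e^{-i·1·0.4432}. Compute d first:
c=cos(0.3521/2)=0.984543, s=sin(0.3521/2)=0.175142; N=√[6·1·6·1]=6.000000
Admissible k: 0..1 (factorial args all ≥0)
  k=0: (−1)^0·6.0000/(6)·0.9845^4·0.1751^0 = +0.939591
  k=1: (−1)^1·6.0000/(2)·0.9845^2·0.1751^2 = -0.089201
d^2_{1,1}(0.3521) = +0.939591 -0.089201 = +0.850390
Phases: e^{-i·(1)·5.4796}=+0.694130+0.719849i, e^{-i·(1)·0.4432}=+0.903384-0.428832i ⇒ D=+0.795762+0.299877i

Re=0.7958 Im=0.2999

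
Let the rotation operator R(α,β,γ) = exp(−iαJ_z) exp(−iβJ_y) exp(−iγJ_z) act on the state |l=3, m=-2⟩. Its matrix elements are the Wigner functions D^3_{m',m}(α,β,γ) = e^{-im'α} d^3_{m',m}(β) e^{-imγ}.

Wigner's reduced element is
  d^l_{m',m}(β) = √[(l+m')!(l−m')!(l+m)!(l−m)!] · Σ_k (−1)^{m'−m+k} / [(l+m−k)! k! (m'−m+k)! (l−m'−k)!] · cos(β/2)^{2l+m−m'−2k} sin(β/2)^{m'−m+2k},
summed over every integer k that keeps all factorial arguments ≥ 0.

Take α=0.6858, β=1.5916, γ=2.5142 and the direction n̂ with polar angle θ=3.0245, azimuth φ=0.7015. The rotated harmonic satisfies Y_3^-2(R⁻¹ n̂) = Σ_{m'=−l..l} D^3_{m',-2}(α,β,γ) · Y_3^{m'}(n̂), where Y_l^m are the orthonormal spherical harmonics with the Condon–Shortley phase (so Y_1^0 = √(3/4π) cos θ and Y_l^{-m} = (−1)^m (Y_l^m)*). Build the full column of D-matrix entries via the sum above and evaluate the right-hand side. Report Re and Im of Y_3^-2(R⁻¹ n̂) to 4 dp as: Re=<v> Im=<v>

Re=0.0423 Im=-0.1311

Need the full column D^3_{m',-2} for m'=−3..3 at α=0.6858, β=1.5916, γ=2.5142.
cos(β/2)=0.699713, sin(β/2)=0.714424
d^3_{-3,-2}: single k=1 term ⇒ +0.293517;  D = +0.203944+0.211090i
d^3_{-2,-2}: k∈[0..1] ⇒ +0.117360 -0.611734 = -0.494373;  D = -0.491004-0.057619i
d^3_{-1,-2}: k∈[0..1] ⇒ -0.378928 +0.790056 = +0.411128;  D = +0.346354-0.221507i
d^3_{0,-2}: k∈[0..1] ⇒ +0.670121 -0.698593 = -0.028472;  D = -0.008849+0.027062i
d^3_{1,-2}: k∈[0..1] ⇒ -0.790056 +0.411812 = -0.378244;  D = +0.136704+0.352676i
d^3_{2,-2}: k∈[0..1] ⇒ +0.637725 -0.132964 = +0.504761;  D = -0.439238-0.248703i
d^3_{3,-2}: single k=0 term ⇒ -0.318988;  D = +0.314358-0.054154i
Y_3^{m'}(θ=3.0245,φ=0.7015) and Σ D·Y over m':
  (+0.2039+0.2111i)·(-0.0003-0.0006i)  (-0.4910-0.0576i)·(-0.0023+0.0137i)  (+0.3464-0.2215i)·(+0.1134-0.0958i)  (-0.0088+0.0271i)·(-0.7160+0.0000i)  (+0.1367+0.3527i)·(-0.1134-0.0958i)  (-0.4392-0.2487i)·(-0.0023-0.0137i)  (+0.3144-0.0542i)·(+0.0003-0.0006i)
Y_3^-2(R⁻¹ n̂) = +0.042344-0.131147i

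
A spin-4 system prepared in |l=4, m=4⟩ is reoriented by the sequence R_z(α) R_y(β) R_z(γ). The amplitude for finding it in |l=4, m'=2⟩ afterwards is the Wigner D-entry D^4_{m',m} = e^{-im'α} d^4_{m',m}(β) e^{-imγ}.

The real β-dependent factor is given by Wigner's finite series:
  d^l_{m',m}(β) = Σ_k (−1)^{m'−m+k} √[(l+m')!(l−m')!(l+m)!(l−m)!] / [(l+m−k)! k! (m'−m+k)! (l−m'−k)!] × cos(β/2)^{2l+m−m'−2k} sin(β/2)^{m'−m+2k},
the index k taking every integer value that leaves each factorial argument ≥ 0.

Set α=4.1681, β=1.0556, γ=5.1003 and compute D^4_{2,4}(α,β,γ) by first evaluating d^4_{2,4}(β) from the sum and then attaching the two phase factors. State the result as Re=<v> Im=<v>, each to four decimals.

First d^4_{2,4}(β=1.0556), then the phase factors e^{-i(2)α} and e^{-i(4)γ}:
Half-angle: c=0.863917, s=0.503634. N=√(720·2·40320·1)=7619.763776
The bounds max(0,m−m')=2 and min(l+m,l−m')=2 give 1 term
  k=2: (−1)^0·7619.7638/(1440)·0.8639^6·0.5036^2 = +0.558009
d^4_{2,4}(1.0556) = +0.558009
D = (-0.463746-0.885968i)·(+0.558009)·(+0.019151-0.999817i) = -0.499244+0.249259i

Re=-0.4992 Im=0.2493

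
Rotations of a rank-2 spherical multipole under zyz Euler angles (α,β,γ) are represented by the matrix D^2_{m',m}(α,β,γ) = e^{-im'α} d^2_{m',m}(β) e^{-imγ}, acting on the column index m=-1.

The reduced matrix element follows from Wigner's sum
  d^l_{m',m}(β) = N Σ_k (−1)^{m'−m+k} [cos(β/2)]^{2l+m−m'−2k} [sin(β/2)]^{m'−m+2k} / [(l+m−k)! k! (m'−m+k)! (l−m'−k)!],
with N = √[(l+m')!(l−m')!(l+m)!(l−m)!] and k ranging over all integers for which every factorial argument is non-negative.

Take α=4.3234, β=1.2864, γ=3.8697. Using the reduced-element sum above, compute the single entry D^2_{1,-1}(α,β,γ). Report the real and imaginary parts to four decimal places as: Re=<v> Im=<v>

Re=0.5048 Im=-0.2461

First d^2_{1,-1}(β=1.2864), then the phase factors e^{-i(1)α} and e^{-i(-1)γ}:
Half-angle: c=0.800181, s=0.599759. N=√(6·1·1·6)=6.000000
Admissible k: 0..1 (factorial args all ≥0)
  k=0: (−1)^2·6.0000/(2)·0.8002^2·0.5998^2 = +0.690957
  k=1: (−1)^3·6.0000/(6)·0.8002^0·0.5998^4 = -0.129392
d^2_{1,-1}(1.2864) = +0.690957 -0.129392 = +0.561565
Attach z-rotation phases: D = e^{-i(1)(4.3234)}·(+0.561565)·e^{-i(-1)(3.8697)} = +0.504752-0.246131i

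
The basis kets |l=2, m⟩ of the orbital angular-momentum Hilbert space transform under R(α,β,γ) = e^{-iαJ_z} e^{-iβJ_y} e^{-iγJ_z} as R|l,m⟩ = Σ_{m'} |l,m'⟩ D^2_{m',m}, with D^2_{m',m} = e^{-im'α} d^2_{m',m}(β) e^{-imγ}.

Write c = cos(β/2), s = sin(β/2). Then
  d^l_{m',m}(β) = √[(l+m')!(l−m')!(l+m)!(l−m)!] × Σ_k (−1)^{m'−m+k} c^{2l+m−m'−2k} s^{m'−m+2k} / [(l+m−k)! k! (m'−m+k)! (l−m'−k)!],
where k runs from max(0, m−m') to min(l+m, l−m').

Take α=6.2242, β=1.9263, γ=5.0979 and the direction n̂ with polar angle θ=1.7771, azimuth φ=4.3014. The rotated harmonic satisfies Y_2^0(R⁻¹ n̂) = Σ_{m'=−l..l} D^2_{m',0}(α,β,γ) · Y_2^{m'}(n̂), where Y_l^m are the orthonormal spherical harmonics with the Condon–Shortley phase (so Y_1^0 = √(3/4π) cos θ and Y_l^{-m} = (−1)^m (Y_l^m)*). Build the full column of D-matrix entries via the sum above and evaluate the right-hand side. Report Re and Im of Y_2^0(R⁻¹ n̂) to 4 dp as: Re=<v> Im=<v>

Need the full column D^2_{m',0} for m'=−2..2 at α=6.2242, β=1.9263, γ=5.0979.
cos(β/2)=0.570937, sin(β/2)=0.820994
d^2_{-2,0}: single k=2 term ⇒ +0.538185;  D = +0.534444-0.063343i
d^2_{-1,0}: k∈[1..2] ⇒ +0.374265 -0.773898 = -0.399633;  D = -0.398938+0.023559i
d^2_{0,0}: k∈[0..2] ⇒ +0.106256 -0.878852 +0.454318 = -0.318279;  D = -0.318279+0.000000i
d^2_{1,0}: k∈[0..1] ⇒ -0.374265 +0.773898 = +0.399633;  D = +0.398938+0.023559i
d^2_{2,0}: single k=0 term ⇒ +0.538185;  D = +0.534444+0.063343i
Y_2^{m'}(θ=1.7771,φ=4.3014) and Σ D·Y over m':
  (+0.5344-0.0633i)·(-0.2519-0.2711i)  (-0.3989+0.0236i)·(+0.0619-0.1420i)  (-0.3183+0.0000i)·(-0.2757+0.0000i)  (+0.3989+0.0236i)·(-0.0619-0.1420i)  (+0.5344+0.0633i)·(-0.2519+0.2711i)
Y_2^0(R⁻¹ n̂) = -0.258566+0.000000i

Re=-0.2586 Im=0.0000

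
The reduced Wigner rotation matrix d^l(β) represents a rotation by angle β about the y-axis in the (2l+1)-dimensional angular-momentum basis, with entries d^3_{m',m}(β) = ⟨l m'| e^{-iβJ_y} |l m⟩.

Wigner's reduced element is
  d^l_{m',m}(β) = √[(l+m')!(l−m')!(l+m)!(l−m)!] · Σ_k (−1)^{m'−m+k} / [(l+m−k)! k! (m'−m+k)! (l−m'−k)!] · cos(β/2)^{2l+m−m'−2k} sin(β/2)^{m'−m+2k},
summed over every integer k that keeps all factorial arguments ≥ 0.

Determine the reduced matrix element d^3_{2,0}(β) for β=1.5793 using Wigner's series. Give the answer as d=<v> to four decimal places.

d=-0.0116

d^3_{2,0}(β=1.5793) via Wigner's sum:
c=cos(1.5793/2)=0.704094, s=sin(1.5793/2)=0.710107; N=√[120·1·6·6]=65.726707
k∈{0,1} keeps every argument non-negative
  k=0: (−1)^2·65.7267/(12)·0.7041^4·0.7101^2 = +0.678782
  k=1: (−1)^3·65.7267/(12)·0.7041^2·0.7101^4 = -0.690425
d^3_{2,0}(1.5793) = +0.678782 -0.690425 = -0.011643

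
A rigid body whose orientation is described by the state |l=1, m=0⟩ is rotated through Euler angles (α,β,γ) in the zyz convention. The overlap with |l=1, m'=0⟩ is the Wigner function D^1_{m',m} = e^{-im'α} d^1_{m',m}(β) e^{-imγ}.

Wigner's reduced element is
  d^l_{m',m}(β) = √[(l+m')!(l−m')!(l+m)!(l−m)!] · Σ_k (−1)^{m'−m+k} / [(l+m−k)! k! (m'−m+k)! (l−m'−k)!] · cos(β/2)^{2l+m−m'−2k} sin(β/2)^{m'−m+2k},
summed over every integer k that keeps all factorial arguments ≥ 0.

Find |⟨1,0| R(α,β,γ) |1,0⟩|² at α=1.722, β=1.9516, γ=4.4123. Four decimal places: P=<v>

P=0.1381

Split into d^1_{0,0}(β=1.9516) × two z-phases.
With c≡cos(β/2)=0.560506 and s≡sin(β/2)=0.828151, N=[1·1·1·1]^{1/2}=1.000000
k: max(0,(0)−(0))=0 … min(1+(0),1−(0))=1
  k=0: (−1)^0·1.0000/(1)·0.5605^2·0.8282^0 = +0.314167
  k=1: (−1)^1·1.0000/(1)·0.5605^0·0.8282^2 = -0.685833
d^1_{0,0}(1.9516) = +0.314167 -0.685833 = -0.371667
|D^1_{0,0}|² = |d^1_{0,0}(β)|² = (-0.371667)² = 0.138136 (the z-rotation phases have unit modulus)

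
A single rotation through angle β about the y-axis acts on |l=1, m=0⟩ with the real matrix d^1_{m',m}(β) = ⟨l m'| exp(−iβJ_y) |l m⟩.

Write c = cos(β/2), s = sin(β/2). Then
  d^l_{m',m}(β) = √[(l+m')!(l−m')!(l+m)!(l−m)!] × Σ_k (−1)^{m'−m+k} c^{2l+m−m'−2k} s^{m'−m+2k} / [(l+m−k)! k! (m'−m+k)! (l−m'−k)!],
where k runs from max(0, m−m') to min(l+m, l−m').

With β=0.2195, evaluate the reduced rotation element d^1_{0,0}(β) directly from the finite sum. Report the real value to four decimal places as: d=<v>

d=0.9760

d^1_{0,0}(β=0.2195) via Wigner's sum:
With c≡cos(β/2)=0.993984 and s≡sin(β/2)=0.109530, N=[1·1·1·1]^{1/2}=1.000000
k: max(0,(0)−(0))=0 … min(1+(0),1−(0))=1
  k=0: (−1)^0·1.0000/(1)·0.9940^2·0.1095^0 = +0.988003
  k=1: (−1)^1·1.0000/(1)·0.9940^0·0.1095^2 = -0.011997
d^1_{0,0}(0.2195) = +0.988003 -0.011997 = +0.976006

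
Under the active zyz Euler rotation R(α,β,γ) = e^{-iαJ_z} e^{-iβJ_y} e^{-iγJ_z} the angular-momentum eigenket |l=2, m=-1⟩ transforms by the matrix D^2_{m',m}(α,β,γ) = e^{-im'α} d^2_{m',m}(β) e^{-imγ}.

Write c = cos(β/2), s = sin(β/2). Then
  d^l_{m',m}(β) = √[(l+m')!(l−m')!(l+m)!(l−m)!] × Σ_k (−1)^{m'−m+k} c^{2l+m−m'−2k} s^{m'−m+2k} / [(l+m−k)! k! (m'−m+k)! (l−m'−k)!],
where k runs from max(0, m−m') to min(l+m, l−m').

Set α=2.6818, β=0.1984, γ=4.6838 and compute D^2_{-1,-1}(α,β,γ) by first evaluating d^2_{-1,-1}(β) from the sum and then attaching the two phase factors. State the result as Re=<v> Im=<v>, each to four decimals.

D^2_{-1,-1}(2.6818,0.1984,4.6838) = e^{-i·-1·2.6818}·d^2_{-1,-1}(0.1984)·e^{-i·-1·4.6838}. Compute d first:
c=cos(0.1984/2)=0.995084, s=sin(0.1984/2)=0.099037; N=√[1·6·1·6]=6.000000
The bounds max(0,m−m')=0 and min(l+m,l−m')=1 give 2 terms
  k=0: (−1)^0·6.0000/(6)·0.9951^4·0.0990^0 = +0.980479
  k=1: (−1)^1·6.0000/(2)·0.9951^2·0.0990^2 = -0.029137
d^2_{-1,-1}(0.1984) = +0.980479 -0.029137 = +0.951343
Phases: e^{-i·(-1)·2.6818}=-0.896145+0.443762i, e^{-i·(-1)·4.6838}=-0.028585-0.999591i ⇒ D=+0.446368+0.840125i

Re=0.4464 Im=0.8401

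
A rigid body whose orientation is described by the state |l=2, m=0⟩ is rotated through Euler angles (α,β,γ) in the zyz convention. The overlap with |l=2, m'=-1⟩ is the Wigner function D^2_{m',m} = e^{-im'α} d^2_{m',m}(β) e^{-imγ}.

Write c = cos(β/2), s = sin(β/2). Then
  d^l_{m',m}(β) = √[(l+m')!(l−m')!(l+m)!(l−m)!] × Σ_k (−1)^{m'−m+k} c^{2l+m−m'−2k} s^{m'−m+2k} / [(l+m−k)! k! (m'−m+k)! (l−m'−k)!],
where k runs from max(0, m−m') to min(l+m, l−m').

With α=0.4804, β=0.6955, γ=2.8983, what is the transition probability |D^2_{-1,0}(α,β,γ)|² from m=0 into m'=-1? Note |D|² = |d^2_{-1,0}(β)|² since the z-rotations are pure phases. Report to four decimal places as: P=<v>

First d^2_{-1,0}(β=0.6955), then the phase factors e^{-i(-1)α} and e^{-i(0)γ}:
c=cos(0.6955/2)=0.940142, s=sin(0.6955/2)=0.340783; N=√[1·6·2·2]=4.898979
k: max(0,(0)−(-1))=1 … min(2+(0),2−(-1))=2
  k=1: (−1)^0·4.8990/(2)·0.9401^3·0.3408^1 = +0.693640
  k=2: (−1)^1·4.8990/(2)·0.9401^1·0.3408^3 = -0.091139
d^2_{-1,0}(0.6955) = +0.693640 -0.091139 = +0.602501
|D^2_{-1,0}|² = |d^2_{-1,0}(β)|² = (+0.602501)² = 0.363008 (the z-rotation phases have unit modulus)

P=0.3630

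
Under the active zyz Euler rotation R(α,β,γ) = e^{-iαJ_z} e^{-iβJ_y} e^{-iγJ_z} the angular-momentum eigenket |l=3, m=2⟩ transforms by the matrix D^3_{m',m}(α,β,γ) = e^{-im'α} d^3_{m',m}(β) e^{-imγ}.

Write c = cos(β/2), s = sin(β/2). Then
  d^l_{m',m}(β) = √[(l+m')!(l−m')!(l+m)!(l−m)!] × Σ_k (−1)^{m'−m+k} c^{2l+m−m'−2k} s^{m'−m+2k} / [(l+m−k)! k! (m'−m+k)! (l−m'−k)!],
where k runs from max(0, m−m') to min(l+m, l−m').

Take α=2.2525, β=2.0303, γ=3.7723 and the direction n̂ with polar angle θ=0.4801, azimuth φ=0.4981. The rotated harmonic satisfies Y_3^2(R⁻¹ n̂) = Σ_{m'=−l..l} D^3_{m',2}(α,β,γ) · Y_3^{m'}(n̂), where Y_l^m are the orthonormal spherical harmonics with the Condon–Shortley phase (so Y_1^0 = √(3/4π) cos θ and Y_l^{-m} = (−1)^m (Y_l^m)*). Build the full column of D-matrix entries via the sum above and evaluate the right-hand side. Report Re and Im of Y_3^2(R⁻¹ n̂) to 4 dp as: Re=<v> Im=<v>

Re=-0.3677 Im=0.0674

Need the full column D^3_{m',2} for m'=−3..3 at α=2.2525, β=2.0303, γ=3.7723.
cos(β/2)=0.527493, sin(β/2)=0.849560
d^3_{-3,2}: single k=5 term ⇒ +0.571823;  D = +0.403651-0.405027i
d^3_{-2,2}: k∈[4..5] ⇒ +0.724733 -0.375979 = +0.348754;  D = -0.346942-0.035509i
d^3_{-1,2}: k∈[3..4] ⇒ +0.569194 -0.738220 = -0.169026;  D = -0.092589-0.141410i
d^3_{0,2}: k∈[2..3] ⇒ +0.306065 -0.793905 = -0.487841;  D = -0.148533+0.464679i
d^3_{1,2}: k∈[1..2] ⇒ +0.109717 -0.569194 = -0.459477;  D = +0.427996-0.167148i
d^3_{2,2}: k∈[0..1] ⇒ +0.021543 -0.279398 = -0.257855;  D = -0.224184-0.127400i
d^3_{3,2}: single k=0 term ⇒ -0.084987;  D = +0.013954+0.083833i
Y_3^{m'}(θ=0.4801,φ=0.4981) and Σ D·Y over m':
  (+0.4037-0.4050i)·(+0.0031-0.0410i)  (-0.3469-0.0355i)·(+0.1051-0.1623i)  (-0.0926-0.1414i)·(+0.3847-0.2092i)  (-0.1485+0.4647i)·(+0.3089+0.0000i)  (+0.4280-0.1671i)·(-0.3847-0.2092i)  (-0.2242-0.1274i)·(+0.1051+0.1623i)  (+0.0140+0.0838i)·(-0.0031-0.0410i)
Y_3^2(R⁻¹ n̂) = -0.367727+0.067447i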